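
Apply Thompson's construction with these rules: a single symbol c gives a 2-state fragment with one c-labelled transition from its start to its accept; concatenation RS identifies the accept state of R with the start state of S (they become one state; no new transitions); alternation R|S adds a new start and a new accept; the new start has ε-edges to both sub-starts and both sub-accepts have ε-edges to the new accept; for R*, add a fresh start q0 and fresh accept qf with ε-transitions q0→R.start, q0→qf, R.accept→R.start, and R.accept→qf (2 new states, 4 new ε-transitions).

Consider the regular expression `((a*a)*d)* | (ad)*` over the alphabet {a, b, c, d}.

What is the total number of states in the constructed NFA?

17

Recursing over subexpressions:
Each of the 5 symbol leaves contributes a 2-state fragment.
  a* → 4 states
  a*a → 5 states
  (a*a)* → 7 states
  (a*a)*d → 8 states
  ((a*a)*d)* → 10 states
  ad → 3 states
  (ad)* → 5 states
  ((a*a)*d)* | (ad)* → 17 states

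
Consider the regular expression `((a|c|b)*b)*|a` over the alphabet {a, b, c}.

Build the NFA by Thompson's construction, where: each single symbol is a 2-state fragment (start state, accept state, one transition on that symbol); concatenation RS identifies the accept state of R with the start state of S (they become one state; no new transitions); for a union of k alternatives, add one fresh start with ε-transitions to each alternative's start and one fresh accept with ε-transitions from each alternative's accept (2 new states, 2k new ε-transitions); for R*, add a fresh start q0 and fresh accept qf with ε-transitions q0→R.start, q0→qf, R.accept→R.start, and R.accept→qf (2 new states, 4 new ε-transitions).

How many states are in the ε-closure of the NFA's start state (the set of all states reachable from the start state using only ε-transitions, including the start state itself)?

Let C(F) = |ε-closure(F.start)| within fragment F, and note whether F accepts ε. Symbol fragments have C = 1 and do not accept ε. Then:
  a|c|b — new start ε-reaches every alternative's start; none of them accept ε, so the new accept is not reached: C = 1 + 1 + 1 + 1 = 4
  (a|c|b)* — C = 1 (new start) + 4 (body) + 1 (new accept) = 6
  (a|c|b)*b — C = 6 + (1−1) = 6 (closure spills across the concat boundary because the left factor accepts ε)
  ((a|c|b)*b)* — the star's fresh start ε-reaches both the body's start and the fresh accept: C = 2 + 6 = 8
  ((a|c|b)*b)*|a — new start ε-reaches every alternative's start; at least one alternative accepts ε, so the union's new accept is reached too: C = 1 + 8 + 1 + 1 = 11

11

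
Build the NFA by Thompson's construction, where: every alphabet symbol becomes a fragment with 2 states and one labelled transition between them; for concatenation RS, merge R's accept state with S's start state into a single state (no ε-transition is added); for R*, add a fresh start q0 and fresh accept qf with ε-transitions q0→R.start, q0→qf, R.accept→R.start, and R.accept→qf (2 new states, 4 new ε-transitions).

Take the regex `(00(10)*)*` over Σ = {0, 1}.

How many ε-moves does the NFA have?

8

Recursing over subexpressions:
Each of the 4 symbol leaves contributes 0 ε-transitions.
  10 → 0 ε-transitions
  (10)* → 4 ε-transitions
  00(10)* → 4 ε-transitions
  (00(10)*)* → 8 ε-transitions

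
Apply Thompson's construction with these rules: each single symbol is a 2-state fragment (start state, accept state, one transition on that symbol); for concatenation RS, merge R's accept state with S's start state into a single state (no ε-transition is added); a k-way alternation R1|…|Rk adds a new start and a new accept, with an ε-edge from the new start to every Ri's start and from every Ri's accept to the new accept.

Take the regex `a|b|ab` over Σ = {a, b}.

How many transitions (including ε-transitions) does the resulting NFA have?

10

By structural recursion:
Each of the 4 symbol leaves contributes 1 transition (1 symbol, 0 ε).
  ab = 2 transitions (2 symbol, 0 ε)
  a|b|ab = 10 transitions (4 symbol, 6 ε)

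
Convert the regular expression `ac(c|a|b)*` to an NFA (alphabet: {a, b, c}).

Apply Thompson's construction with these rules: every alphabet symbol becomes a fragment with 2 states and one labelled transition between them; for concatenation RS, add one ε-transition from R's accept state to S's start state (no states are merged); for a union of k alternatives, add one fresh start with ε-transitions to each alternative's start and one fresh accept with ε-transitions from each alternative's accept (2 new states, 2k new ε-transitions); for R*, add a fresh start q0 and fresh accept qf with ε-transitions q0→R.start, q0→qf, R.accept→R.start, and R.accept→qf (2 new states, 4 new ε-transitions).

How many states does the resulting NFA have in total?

14

By structural recursion:
Each of the 5 symbol leaves contributes a 2-state fragment.
  c|a|b : 8 states
  (c|a|b)* : 10 states
  ac(c|a|b)* : 14 states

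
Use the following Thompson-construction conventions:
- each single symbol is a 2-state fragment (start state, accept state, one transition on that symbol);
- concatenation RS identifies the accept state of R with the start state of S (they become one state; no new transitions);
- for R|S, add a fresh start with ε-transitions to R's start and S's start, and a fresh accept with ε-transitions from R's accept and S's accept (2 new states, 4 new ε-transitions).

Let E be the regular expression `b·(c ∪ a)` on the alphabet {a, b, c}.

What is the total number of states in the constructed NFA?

Per subexpression:
Each of the 3 symbol leaves contributes a 2-state fragment.
  c ∪ a → 6 states
  b·(c ∪ a) → 7 states

7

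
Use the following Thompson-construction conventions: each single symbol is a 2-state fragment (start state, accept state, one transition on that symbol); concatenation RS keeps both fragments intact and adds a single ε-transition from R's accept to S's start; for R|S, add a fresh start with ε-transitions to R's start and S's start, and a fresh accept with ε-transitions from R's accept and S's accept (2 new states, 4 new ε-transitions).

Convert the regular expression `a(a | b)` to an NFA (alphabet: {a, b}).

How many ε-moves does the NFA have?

Per subexpression:
Each of the 3 symbol leaves contributes 0 ε-transitions.
  a | b = 4 ε-transitions
  a(a | b) = 5 ε-transitions

5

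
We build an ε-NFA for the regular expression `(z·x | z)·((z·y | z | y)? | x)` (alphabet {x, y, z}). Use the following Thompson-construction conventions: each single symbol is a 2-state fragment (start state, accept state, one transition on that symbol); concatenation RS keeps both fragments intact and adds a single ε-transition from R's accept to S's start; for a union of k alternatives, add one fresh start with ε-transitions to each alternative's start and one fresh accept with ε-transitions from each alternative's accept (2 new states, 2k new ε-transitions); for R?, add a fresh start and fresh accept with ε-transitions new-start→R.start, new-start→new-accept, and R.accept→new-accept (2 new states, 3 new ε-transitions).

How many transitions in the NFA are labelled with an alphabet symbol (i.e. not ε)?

Bottom-up over the parse tree:
Each of the 8 symbol leaves contributes exactly 1 symbol transition.
  z·x → 2 symbol transitions
  z·x | z → 3 symbol transitions
  z·y → 2 symbol transitions
  z·y | z | y → 4 symbol transitions
  (z·y | z | y)? → 4 symbol transitions
  (z·y | z | y)? | x → 5 symbol transitions
  (z·x | z)·((z·y | z | y)? | x) → 8 symbol transitions

8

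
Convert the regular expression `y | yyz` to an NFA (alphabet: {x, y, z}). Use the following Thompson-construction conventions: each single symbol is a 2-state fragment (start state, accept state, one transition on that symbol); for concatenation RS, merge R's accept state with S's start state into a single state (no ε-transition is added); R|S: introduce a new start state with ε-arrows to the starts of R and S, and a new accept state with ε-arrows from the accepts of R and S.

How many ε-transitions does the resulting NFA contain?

4

By structural recursion:
Each of the 4 symbol leaves contributes 0 ε-transitions.
  yyz → 0 ε-transitions
  y | yyz → 4 ε-transitions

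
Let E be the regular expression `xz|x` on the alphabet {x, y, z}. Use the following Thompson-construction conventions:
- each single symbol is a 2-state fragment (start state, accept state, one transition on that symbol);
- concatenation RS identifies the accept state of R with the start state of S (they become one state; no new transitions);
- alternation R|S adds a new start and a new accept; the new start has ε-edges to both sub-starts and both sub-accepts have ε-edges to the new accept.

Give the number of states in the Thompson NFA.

Bottom-up over the parse tree:
Each of the 3 symbol leaves contributes a 2-state fragment.
  xz → 3 states
  xz|x → 7 states

7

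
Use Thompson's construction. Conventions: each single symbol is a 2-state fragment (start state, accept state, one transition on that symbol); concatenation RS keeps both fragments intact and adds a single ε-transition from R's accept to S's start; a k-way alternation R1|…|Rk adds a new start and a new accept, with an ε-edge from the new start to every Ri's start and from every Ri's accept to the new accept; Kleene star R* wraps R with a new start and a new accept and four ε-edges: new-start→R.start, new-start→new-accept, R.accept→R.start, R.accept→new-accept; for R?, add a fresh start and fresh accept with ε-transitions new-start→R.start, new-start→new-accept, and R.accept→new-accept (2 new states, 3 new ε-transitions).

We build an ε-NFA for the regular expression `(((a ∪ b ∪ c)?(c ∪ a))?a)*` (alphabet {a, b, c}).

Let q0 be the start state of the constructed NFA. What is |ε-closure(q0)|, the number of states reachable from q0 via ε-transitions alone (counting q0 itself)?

Let C(F) = |ε-closure(F.start)| within fragment F, and note whether F accepts ε. Symbol fragments have C = 1 and do not accept ε. Then:
  a ∪ b ∪ c : |ε-closure| = 1 + 1 + 1 + 1 = 4 (the new accept is not ε-reachable since no branch accepts ε)
  (a ∪ b ∪ c)? : new start has ε-edges to the inner start and to the new accept, so |ε-closure| = 2 + 4 = 6
  c ∪ a : |ε-closure| = 1 + 1 + 1 = 3 (the new accept is not ε-reachable since no branch accepts ε)
  (a ∪ b ∪ c)?(c ∪ a) : the left operand accepts ε, so the closure extends into the next operand (via the concat ε-link); |ε-closure| = 6 + 3 = 9
  ((a ∪ b ∪ c)?(c ∪ a))? : |ε-closure| = 1 (new start) + 9 (body) + 1 (new accept, via ε) = 11
  ((a ∪ b ∪ c)?(c ∪ a))?a : |ε-closure| = 11 + 1 = 12 (closure spills across the concat boundary because the left factor accepts ε)
  (((a ∪ b ∪ c)?(c ∪ a))?a)* : |ε-closure| = 1 (new start) + 12 (body) + 1 (new accept) = 14

14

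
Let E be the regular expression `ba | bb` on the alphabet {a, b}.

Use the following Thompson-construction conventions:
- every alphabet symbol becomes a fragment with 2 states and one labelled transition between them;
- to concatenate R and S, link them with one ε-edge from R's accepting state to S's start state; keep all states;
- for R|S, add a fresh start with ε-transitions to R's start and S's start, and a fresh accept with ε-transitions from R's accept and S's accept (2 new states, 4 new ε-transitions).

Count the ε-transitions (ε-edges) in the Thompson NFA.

Bottom-up over the parse tree:
Each of the 4 symbol leaves contributes 0 ε-transitions.
  ba → 1 ε-transition
  bb → 1 ε-transition
  ba | bb → 6 ε-transitions

6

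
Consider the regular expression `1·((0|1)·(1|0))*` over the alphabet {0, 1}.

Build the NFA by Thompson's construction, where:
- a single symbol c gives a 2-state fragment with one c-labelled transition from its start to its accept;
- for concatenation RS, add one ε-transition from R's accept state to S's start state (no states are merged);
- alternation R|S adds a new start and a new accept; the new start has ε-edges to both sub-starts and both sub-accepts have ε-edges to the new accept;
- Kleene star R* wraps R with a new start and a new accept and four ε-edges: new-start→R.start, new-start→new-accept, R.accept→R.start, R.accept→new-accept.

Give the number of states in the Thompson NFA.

16

By structural recursion:
Each of the 5 symbol leaves contributes a 2-state fragment.
  0|1 : 6 states
  1|0 : 6 states
  (0|1)·(1|0) : 12 states
  ((0|1)·(1|0))* : 14 states
  1·((0|1)·(1|0))* : 16 states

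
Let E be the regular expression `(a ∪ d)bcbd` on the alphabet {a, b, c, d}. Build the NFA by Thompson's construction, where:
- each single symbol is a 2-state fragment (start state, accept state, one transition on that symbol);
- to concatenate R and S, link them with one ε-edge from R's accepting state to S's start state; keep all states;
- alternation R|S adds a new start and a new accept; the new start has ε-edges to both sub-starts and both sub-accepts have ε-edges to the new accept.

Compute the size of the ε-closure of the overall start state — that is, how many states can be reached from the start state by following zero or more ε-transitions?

Let C(F) = |ε-closure(F.start)| within fragment F, and note whether F accepts ε. Symbol fragments have C = 1 and do not accept ε. Then:
  a ∪ d : |closure| = 1 + 1 + 1 = 3 (the new accept is not ε-reachable since no branch accepts ε)
  (a ∪ d)bcbd : |closure| equals the left operand's closure size = 3 (its accept is not ε-reachable, so the closure stops there)

3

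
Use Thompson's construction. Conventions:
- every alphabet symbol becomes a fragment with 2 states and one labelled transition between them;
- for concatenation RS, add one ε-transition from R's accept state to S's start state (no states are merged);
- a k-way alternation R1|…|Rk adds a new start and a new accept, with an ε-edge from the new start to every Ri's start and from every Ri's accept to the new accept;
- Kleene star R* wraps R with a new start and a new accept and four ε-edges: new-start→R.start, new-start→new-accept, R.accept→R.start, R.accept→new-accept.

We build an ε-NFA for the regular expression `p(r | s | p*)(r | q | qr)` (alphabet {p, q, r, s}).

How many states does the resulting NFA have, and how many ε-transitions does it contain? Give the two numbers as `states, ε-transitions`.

By structural recursion:
Each of the 8 symbol leaves contributes 2 states and 0 ε-transitions.
  p* : 4 states, 4 ε-transitions
  r | s | p* : 10 states, 10 ε-transitions
  qr : 4 states, 1 ε-transition
  r | q | qr : 10 states, 7 ε-transitions
  p(r | s | p*)(r | q | qr) : 22 states, 19 ε-transitions

22, 19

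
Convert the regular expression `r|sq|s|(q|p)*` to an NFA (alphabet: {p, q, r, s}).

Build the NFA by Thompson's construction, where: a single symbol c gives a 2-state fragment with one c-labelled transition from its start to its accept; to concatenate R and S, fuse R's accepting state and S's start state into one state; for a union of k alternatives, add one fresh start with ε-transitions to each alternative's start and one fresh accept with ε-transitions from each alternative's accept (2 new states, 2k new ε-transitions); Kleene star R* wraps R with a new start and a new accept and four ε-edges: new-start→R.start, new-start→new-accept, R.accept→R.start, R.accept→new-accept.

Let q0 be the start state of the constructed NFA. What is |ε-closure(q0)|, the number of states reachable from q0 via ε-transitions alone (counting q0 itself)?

10

Work bottom-up. For each fragment F, track |ε-closure(F.start)| and whether F's accept lies in that closure (i.e. whether F accepts ε). A single-symbol fragment has closure size 1 and does not accept ε.
  sq — same as the first factor's closure: C = 1
  q|p — new start ε-reaches every alternative's start; none of them accept ε, so the new accept is not reached: C = 1 + 1 + 1 = 3
  (q|p)* — new start has ε-edges to the inner start and to the new accept, so C = 2 + 3 = 5
  r|sq|s|(q|p)* — C = 1 (new start) + (1 + 1 + 1 + 5) + 1 (new accept, since some branch ε-reaches its own accept) = 10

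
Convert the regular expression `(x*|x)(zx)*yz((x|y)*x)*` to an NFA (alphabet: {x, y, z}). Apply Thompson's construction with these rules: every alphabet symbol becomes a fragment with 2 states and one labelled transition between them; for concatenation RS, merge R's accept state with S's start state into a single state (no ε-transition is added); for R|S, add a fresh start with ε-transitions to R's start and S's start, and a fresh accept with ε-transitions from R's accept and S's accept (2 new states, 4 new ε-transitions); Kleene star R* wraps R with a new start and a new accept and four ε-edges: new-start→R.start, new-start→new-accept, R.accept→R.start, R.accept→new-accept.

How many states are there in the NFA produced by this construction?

24

By structural recursion:
Each of the 9 symbol leaves contributes a 2-state fragment.
  x* = 4 states
  x*|x = 8 states
  zx = 3 states
  (zx)* = 5 states
  x|y = 6 states
  (x|y)* = 8 states
  (x|y)*x = 9 states
  ((x|y)*x)* = 11 states
  (x*|x)(zx)*yz((x|y)*x)* = 24 states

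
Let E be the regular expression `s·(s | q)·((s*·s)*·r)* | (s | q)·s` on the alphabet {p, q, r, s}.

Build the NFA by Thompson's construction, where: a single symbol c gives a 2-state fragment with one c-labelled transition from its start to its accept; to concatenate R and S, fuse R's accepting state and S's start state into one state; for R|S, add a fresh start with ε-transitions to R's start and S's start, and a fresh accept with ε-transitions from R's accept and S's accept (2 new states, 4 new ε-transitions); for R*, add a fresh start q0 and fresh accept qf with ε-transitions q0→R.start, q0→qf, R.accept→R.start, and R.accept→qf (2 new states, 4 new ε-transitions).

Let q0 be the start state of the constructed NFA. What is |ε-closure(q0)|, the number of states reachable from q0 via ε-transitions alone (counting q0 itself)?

Let C(F) = |ε-closure(F.start)| within fragment F, and note whether F accepts ε. Symbol fragments have C = 1 and do not accept ε. Then:
  s | q — C = 1 + 1 + 1 = 3 (the new accept is not ε-reachable since no branch accepts ε)
  s* — the star's fresh start ε-reaches both the body's start and the fresh accept: C = 2 + 1 = 3
  s*·s — C = 3 + (1−1) = 3 (closure spills across the concat boundary because the left factor accepts ε)
  (s*·s)* — new start has ε-edges to the inner start and to the new accept, so C = 2 + 3 = 5
  (s*·s)*·r — the left operand accepts ε, so the closure extends into the next operand (the shared merged state is already counted); C = 5 + (1−1) = 5
  ((s*·s)*·r)* — new start has ε-edges to the inner start and to the new accept, so C = 2 + 5 = 7
  s·(s | q)·((s*·s)*·r)* — C equals the left operand's closure size = 1 (its accept is not ε-reachable, so the closure stops there)
  s | q — new start ε-reaches every alternative's start; none of them accept ε, so the new accept is not reached: C = 1 + 1 + 1 = 3
  (s | q)·s — C equals the left operand's closure size = 3 (its accept is not ε-reachable, so the closure stops there)
  s·(s | q)·((s*·s)*·r)* | (s | q)·s — new start ε-reaches every alternative's start; none of them accept ε, so the new accept is not reached: C = 1 + 1 + 3 = 5

5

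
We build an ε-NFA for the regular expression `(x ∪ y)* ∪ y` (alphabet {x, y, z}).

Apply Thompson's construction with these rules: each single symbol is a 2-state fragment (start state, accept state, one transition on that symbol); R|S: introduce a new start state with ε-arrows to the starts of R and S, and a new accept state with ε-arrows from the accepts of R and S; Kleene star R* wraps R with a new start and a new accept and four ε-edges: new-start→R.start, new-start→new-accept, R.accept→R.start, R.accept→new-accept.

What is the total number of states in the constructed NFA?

12

By structural recursion:
Each of the 3 symbol leaves contributes a 2-state fragment.
  x ∪ y — 6 states
  (x ∪ y)* — 8 states
  (x ∪ y)* ∪ y — 12 states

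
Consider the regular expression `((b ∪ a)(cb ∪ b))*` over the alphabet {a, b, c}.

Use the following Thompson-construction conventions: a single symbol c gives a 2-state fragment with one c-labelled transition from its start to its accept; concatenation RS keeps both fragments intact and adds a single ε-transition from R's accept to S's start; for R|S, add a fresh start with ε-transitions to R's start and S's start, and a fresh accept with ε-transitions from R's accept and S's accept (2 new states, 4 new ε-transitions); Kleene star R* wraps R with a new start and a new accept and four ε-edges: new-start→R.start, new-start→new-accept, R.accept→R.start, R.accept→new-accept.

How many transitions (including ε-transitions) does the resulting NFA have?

Per subexpression:
Each of the 5 symbol leaves contributes 1 transition (1 symbol, 0 ε).
  b ∪ a : 6 transitions (2 symbol, 4 ε)
  cb : 3 transitions (2 symbol, 1 ε)
  cb ∪ b : 8 transitions (3 symbol, 5 ε)
  (b ∪ a)(cb ∪ b) : 15 transitions (5 symbol, 10 ε)
  ((b ∪ a)(cb ∪ b))* : 19 transitions (5 symbol, 14 ε)

19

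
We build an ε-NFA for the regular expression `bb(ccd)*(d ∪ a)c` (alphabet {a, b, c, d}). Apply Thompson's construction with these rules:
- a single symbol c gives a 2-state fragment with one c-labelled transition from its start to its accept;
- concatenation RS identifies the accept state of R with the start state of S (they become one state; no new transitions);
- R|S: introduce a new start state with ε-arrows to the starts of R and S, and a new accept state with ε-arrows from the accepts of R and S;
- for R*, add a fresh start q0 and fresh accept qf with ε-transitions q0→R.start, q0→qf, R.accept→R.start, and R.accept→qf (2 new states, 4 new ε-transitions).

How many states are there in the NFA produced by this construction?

By structural recursion:
Each of the 8 symbol leaves contributes a 2-state fragment.
  ccd = 4 states
  (ccd)* = 6 states
  d ∪ a = 6 states
  bb(ccd)*(d ∪ a)c = 14 states

14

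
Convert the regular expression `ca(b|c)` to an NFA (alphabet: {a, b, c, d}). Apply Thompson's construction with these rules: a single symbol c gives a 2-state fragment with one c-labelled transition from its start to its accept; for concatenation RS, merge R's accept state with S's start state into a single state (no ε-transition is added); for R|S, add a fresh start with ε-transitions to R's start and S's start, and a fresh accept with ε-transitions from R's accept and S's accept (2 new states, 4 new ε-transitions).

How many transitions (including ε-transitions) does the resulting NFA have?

Building bottom-up:
Each of the 4 symbol leaves contributes 1 transition (1 symbol, 0 ε).
  b|c — 6 transitions (2 symbol, 4 ε)
  ca(b|c) — 8 transitions (4 symbol, 4 ε)

8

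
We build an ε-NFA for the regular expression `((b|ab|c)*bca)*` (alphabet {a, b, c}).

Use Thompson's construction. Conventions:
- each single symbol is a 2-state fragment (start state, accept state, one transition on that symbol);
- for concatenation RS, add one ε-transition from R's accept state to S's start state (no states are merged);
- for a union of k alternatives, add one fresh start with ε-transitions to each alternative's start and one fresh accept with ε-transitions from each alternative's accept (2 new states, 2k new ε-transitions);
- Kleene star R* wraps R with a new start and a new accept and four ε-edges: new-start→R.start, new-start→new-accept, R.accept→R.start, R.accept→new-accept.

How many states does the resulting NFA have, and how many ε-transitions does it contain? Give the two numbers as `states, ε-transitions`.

By structural recursion:
Each of the 7 symbol leaves contributes 2 states and 0 ε-transitions.
  ab = 4 states, 1 ε-transition
  b|ab|c = 10 states, 7 ε-transitions
  (b|ab|c)* = 12 states, 11 ε-transitions
  (b|ab|c)*bca = 18 states, 14 ε-transitions
  ((b|ab|c)*bca)* = 20 states, 18 ε-transitions

20, 18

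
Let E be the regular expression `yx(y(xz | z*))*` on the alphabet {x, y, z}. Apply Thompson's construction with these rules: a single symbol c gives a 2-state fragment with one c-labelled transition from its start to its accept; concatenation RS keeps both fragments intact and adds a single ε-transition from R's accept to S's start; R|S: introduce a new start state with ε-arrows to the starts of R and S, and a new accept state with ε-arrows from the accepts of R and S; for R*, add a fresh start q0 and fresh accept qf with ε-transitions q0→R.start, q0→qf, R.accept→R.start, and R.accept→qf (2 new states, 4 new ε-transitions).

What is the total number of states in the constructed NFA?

18

Building bottom-up:
Each of the 6 symbol leaves contributes a 2-state fragment.
  xz — 4 states
  z* — 4 states
  xz | z* — 10 states
  y(xz | z*) — 12 states
  (y(xz | z*))* — 14 states
  yx(y(xz | z*))* — 18 states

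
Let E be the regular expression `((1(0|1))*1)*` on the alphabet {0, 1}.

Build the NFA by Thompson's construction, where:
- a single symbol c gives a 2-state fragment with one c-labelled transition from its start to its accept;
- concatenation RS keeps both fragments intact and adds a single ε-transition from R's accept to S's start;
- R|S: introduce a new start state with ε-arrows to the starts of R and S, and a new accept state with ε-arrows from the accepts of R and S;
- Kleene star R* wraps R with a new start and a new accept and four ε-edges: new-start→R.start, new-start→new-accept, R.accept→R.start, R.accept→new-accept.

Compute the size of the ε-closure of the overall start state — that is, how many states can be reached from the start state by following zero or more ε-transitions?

6

Work bottom-up. For each fragment F, track |ε-closure(F.start)| and whether F's accept lies in that closure (i.e. whether F accepts ε). A single-symbol fragment has closure size 1 and does not accept ε.
  0|1 — new start ε-reaches every alternative's start; none of them accept ε, so the new accept is not reached: C = 1 + 1 + 1 = 3
  1(0|1) — same as the first factor's closure: C = 1
  (1(0|1))* — new start has ε-edges to the inner start and to the new accept, so C = 2 + 1 = 3
  (1(0|1))*1 — C = 3 + 1 = 4 (closure spills across the concat boundary because the left factor accepts ε)
  ((1(0|1))*1)* — C = 1 (new start) + 4 (body) + 1 (new accept) = 6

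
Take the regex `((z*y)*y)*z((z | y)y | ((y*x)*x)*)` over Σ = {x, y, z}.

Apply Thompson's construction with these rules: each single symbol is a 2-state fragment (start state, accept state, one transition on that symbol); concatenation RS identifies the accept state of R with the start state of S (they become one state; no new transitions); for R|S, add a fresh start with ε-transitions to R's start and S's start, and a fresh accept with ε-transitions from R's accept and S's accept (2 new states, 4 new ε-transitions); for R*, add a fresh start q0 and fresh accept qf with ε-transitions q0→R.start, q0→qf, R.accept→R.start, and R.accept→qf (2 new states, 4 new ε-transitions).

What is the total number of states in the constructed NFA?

29

Building bottom-up:
Each of the 10 symbol leaves contributes a 2-state fragment.
  z* : 4 states
  z*y : 5 states
  (z*y)* : 7 states
  (z*y)*y : 8 states
  ((z*y)*y)* : 10 states
  z | y : 6 states
  (z | y)y : 7 states
  y* : 4 states
  y*x : 5 states
  (y*x)* : 7 states
  (y*x)*x : 8 states
  ((y*x)*x)* : 10 states
  (z | y)y | ((y*x)*x)* : 19 states
  ((z*y)*y)*z((z | y)y | ((y*x)*x)*) : 29 states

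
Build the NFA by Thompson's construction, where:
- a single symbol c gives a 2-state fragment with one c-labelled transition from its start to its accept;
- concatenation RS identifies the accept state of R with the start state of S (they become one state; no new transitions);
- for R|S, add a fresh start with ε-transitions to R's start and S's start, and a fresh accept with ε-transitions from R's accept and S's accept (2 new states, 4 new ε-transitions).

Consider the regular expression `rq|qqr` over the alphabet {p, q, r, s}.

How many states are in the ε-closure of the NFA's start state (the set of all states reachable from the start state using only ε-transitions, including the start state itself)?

Work bottom-up. For each fragment F, track |ε-closure(F.start)| and whether F's accept lies in that closure (i.e. whether F accepts ε). A single-symbol fragment has closure size 1 and does not accept ε.
  rq — same as the first factor's closure: |closure| = 1
  qqr — same as the first factor's closure: |closure| = 1
  rq|qqr — |closure| = 1 + 1 + 1 = 3 (the new accept is not ε-reachable since no branch accepts ε)

3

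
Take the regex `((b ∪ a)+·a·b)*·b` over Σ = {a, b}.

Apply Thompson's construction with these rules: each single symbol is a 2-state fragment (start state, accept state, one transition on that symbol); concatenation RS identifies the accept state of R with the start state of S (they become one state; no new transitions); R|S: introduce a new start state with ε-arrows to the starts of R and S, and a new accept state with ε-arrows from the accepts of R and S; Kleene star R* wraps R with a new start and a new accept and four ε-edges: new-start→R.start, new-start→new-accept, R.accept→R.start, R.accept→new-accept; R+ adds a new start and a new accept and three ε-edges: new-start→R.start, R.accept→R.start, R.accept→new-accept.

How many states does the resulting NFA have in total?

13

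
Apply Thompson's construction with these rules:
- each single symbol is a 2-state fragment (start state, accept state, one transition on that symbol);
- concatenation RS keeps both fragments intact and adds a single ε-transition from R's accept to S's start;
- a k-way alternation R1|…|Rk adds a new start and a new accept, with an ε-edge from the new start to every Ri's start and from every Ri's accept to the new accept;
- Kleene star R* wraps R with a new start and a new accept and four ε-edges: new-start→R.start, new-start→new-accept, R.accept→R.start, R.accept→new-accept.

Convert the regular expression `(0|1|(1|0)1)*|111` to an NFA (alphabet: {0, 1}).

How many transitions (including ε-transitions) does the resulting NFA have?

Per subexpression:
Each of the 8 symbol leaves contributes 1 transition (1 symbol, 0 ε).
  1|0 = 6 transitions (2 symbol, 4 ε)
  (1|0)1 = 8 transitions (3 symbol, 5 ε)
  0|1|(1|0)1 = 16 transitions (5 symbol, 11 ε)
  (0|1|(1|0)1)* = 20 transitions (5 symbol, 15 ε)
  111 = 5 transitions (3 symbol, 2 ε)
  (0|1|(1|0)1)*|111 = 29 transitions (8 symbol, 21 ε)

29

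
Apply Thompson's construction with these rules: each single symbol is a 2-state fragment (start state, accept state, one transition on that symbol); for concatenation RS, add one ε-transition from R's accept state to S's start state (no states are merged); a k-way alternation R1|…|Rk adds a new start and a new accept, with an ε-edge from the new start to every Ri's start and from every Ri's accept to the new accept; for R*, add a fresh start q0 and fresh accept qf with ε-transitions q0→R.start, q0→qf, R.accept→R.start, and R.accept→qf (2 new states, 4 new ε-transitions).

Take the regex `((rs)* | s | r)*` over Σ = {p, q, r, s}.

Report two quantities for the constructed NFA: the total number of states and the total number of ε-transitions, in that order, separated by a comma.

Recursing over subexpressions:
Each of the 4 symbol leaves contributes 2 states and 0 ε-transitions.
  rs — 4 states, 1 ε-transition
  (rs)* — 6 states, 5 ε-transitions
  (rs)* | s | r — 12 states, 11 ε-transitions
  ((rs)* | s | r)* — 14 states, 15 ε-transitions

14, 15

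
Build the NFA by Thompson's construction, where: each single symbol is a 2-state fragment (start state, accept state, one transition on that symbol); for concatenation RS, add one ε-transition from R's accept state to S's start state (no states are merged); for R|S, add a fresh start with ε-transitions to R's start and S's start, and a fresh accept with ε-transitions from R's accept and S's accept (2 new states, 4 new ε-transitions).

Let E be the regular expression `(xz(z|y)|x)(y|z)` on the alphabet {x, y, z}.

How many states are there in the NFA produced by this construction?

20

Per subexpression:
Each of the 7 symbol leaves contributes a 2-state fragment.
  z|y = 6 states
  xz(z|y) = 10 states
  xz(z|y)|x = 14 states
  y|z = 6 states
  (xz(z|y)|x)(y|z) = 20 states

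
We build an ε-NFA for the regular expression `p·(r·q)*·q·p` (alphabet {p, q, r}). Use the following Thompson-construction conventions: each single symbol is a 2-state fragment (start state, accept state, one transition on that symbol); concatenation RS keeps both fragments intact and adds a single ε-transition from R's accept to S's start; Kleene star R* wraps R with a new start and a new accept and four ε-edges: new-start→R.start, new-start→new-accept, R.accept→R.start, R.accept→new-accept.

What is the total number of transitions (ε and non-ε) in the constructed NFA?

13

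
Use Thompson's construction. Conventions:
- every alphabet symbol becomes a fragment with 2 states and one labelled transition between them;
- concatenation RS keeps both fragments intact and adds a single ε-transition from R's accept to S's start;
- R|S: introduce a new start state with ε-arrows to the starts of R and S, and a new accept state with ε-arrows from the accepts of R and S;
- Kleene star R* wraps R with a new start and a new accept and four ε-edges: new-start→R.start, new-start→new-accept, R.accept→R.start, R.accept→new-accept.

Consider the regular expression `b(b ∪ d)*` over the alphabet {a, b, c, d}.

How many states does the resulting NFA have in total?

10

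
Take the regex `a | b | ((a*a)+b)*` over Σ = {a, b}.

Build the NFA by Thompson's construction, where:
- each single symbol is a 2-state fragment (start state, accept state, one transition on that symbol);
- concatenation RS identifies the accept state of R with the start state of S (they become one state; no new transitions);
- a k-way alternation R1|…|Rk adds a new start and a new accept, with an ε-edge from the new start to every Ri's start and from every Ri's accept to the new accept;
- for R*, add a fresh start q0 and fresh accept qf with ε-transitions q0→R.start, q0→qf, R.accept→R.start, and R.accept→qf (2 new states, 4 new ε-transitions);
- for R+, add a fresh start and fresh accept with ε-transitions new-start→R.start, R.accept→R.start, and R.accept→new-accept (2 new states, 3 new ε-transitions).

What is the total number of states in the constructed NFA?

Bottom-up over the parse tree:
Each of the 5 symbol leaves contributes a 2-state fragment.
  a* — 4 states
  a*a — 5 states
  (a*a)+ — 7 states
  (a*a)+b — 8 states
  ((a*a)+b)* — 10 states
  a | b | ((a*a)+b)* — 16 states

16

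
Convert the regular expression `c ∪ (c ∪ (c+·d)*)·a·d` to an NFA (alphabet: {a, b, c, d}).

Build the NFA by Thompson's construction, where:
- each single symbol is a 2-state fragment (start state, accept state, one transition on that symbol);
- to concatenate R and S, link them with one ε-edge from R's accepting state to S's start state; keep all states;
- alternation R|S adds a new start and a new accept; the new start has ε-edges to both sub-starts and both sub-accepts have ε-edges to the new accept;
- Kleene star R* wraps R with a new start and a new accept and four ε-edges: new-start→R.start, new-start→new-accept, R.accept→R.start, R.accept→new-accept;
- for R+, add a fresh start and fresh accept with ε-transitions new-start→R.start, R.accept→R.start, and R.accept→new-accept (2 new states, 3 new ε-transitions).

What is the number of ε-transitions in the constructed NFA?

Recursing over subexpressions:
Each of the 6 symbol leaves contributes 0 ε-transitions.
  c+ = 3 ε-transitions
  c+·d = 4 ε-transitions
  (c+·d)* = 8 ε-transitions
  c ∪ (c+·d)* = 12 ε-transitions
  (c ∪ (c+·d)*)·a·d = 14 ε-transitions
  c ∪ (c ∪ (c+·d)*)·a·d = 18 ε-transitions

18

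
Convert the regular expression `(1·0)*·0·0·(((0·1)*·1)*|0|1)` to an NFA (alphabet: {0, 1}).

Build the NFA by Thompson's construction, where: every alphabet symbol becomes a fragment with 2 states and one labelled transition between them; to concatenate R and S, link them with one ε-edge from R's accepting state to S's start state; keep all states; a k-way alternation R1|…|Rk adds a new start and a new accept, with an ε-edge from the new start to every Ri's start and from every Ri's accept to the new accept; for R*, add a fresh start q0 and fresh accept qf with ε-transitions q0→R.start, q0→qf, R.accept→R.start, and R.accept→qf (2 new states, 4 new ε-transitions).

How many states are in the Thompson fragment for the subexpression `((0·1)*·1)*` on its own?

Fragment for `((0·1)*·1)*`:
Each of the 3 symbol leaves contributes a 2-state fragment.
  0·1 → 4 states
  (0·1)* → 6 states
  (0·1)*·1 → 8 states
  ((0·1)*·1)* → 10 states

10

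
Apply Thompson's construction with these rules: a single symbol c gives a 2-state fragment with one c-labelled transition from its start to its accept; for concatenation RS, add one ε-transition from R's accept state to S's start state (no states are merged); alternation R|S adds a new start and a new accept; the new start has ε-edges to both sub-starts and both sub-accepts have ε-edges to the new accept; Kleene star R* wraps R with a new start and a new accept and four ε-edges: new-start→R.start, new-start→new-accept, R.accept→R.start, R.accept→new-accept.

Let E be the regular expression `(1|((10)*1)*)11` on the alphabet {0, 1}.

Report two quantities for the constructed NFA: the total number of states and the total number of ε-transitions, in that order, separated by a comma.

18, 16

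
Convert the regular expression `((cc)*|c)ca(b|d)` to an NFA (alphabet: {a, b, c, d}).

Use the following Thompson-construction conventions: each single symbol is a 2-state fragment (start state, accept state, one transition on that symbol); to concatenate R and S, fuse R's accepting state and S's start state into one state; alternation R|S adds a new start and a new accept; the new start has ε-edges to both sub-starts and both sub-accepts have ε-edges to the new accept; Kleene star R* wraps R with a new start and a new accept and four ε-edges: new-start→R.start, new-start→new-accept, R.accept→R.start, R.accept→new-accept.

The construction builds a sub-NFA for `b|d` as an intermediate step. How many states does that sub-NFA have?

Fragment for `b|d`:
Each of the 2 symbol leaves contributes a 2-state fragment.
  b|d — 6 states

6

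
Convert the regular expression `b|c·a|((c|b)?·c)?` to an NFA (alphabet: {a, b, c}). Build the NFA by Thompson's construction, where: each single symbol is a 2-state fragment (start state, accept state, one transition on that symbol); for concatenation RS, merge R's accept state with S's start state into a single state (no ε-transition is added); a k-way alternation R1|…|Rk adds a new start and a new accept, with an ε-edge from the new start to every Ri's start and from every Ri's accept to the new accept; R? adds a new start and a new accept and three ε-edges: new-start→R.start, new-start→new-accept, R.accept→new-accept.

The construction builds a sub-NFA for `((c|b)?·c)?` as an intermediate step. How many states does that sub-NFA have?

11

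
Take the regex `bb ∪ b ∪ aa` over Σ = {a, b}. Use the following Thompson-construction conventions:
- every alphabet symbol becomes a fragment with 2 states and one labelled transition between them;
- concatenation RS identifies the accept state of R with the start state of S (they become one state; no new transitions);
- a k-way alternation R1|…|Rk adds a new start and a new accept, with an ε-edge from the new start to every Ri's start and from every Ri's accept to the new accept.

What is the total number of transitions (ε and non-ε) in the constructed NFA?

11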